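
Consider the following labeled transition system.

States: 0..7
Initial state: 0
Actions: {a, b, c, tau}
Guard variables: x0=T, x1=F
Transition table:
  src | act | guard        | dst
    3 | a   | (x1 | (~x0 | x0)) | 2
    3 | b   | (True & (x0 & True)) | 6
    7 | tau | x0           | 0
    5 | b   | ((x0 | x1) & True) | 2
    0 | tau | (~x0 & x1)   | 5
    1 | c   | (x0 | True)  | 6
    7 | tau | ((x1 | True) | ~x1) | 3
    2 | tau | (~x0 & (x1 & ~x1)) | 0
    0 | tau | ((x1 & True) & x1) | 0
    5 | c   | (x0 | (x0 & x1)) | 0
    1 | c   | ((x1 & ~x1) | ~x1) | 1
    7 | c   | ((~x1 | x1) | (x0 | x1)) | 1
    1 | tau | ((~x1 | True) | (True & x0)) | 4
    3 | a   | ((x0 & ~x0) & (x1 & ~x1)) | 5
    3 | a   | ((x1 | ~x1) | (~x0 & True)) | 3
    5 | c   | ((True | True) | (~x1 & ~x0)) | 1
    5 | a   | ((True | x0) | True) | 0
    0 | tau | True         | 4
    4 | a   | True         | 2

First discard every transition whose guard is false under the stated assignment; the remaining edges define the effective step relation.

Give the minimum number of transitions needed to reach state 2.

Layered search for 2:
  depth 0: {0}
  depth 1: {4}
  depth 2: {2}
depth(2)=2, e.g. tau·a

Answer: 2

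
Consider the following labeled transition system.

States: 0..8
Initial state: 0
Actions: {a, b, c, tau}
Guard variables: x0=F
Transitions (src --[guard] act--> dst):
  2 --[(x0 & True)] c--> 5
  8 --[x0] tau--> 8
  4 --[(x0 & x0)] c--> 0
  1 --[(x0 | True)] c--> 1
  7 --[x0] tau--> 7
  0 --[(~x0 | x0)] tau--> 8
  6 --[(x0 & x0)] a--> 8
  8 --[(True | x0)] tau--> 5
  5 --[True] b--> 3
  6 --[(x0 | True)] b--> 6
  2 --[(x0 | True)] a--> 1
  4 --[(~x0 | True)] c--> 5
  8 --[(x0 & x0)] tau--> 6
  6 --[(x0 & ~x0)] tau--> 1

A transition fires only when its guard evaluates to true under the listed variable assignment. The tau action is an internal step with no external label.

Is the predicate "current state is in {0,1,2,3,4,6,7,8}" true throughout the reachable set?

Safe = {0,1,2,3,4,6,7,8}
Reachable = {0,3,5,8}
  0: safe
  3: safe
  5: outside
  8: safe
reach 5 via tau·tau — violates

Answer: INVARIANT VIOLATED at state 5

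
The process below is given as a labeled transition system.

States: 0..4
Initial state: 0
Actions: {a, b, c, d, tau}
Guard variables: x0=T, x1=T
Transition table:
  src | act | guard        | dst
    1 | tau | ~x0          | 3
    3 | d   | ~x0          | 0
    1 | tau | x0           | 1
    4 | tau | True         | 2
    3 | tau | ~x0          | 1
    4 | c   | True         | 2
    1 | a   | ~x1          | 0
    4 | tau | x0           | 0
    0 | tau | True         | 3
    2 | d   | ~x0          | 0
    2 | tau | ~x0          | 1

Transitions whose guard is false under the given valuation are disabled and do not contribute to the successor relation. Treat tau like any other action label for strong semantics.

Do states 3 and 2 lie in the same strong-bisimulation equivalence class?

Answer: BISIMILAR

Working:
Refine partition for ~:
  round 0: {{0,1,2,3,4}}
  round 1: {{0,1},{2,3},{4}}
  round 2: {{0},{1},{2,3},{4}}
Fixed point at round 3; 4 class(es).
[3]={2,3}  [2]={2,3}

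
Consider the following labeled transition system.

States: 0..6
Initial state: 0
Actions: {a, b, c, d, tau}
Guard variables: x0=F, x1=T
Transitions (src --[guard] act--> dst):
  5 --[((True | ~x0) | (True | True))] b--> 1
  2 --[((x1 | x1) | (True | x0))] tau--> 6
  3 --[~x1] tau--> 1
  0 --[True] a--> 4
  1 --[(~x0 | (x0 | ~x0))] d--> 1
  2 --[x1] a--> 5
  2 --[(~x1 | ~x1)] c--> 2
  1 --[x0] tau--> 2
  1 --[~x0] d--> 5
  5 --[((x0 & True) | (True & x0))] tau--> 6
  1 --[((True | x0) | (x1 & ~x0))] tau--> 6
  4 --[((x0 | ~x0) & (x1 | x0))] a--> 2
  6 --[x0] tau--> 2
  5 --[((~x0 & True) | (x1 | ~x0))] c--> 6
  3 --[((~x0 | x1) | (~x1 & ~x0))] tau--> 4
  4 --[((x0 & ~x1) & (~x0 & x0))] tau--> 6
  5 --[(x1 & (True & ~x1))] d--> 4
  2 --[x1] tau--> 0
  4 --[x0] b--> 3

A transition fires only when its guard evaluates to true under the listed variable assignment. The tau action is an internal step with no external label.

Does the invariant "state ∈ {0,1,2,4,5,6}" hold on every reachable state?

Allowed set {0,1,2,4,5,6}
R = {0,1,2,4,5,6}
  0: ✓
  1: ✓
  2: ✓
  4: ✓
  5: ✓
  6: ✓

Answer: INVARIANT HOLDS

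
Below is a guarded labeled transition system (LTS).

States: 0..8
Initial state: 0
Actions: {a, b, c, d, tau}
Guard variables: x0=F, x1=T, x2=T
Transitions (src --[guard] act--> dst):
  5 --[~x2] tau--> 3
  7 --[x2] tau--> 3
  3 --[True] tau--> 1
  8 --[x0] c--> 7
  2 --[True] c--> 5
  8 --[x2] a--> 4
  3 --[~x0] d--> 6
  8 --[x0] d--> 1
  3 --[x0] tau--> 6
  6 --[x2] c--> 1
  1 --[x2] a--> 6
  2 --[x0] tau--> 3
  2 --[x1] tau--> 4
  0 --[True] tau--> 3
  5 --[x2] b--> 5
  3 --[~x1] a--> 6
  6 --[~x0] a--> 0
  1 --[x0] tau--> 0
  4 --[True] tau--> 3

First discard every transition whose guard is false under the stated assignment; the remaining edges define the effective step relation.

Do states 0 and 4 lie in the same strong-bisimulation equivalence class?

Refine partition for ~:
  π0 = {{0,1,2,3,4,5,6,7,8}}
  π1 = {{0,4,7},{1,8},{2},{3},{5},{6}}
  π2 = {{0,4,7},{1},{2},{3},{5},{6},{8}}
stable after 3 split(s): 7 block(s)
class of 0: {0,4,7}; class of 4: {0,4,7}

Answer: BISIMILAR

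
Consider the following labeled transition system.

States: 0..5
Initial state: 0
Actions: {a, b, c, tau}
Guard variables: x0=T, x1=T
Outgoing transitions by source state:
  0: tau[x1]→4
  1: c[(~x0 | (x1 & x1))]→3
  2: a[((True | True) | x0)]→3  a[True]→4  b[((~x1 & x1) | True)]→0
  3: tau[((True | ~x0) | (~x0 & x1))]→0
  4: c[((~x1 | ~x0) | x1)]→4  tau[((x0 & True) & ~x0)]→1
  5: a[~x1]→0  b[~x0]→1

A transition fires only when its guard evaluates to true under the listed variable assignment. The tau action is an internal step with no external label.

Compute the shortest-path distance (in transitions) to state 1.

Breadth-first toward 1:
  L0 = {0}
  L1 = {4}
1 never appears.

Answer: UNREACHABLE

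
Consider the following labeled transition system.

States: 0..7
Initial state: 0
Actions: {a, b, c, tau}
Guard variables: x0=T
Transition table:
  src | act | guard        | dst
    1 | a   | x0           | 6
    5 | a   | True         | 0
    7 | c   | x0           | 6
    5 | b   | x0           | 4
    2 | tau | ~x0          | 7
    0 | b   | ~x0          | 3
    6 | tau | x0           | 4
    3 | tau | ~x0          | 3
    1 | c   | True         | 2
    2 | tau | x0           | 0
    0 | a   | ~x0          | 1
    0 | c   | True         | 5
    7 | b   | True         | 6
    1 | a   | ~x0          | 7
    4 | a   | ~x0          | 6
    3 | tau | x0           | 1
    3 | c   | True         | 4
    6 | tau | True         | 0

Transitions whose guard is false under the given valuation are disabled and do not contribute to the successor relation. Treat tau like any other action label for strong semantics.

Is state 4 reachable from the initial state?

Answer: REACHABLE

Analysis:
After dropping false guards: 12 live edges.
L0 = {0}
L1 = {5}  now seen {0,5}
L2 = {4}  now seen {0,4,5}
Reach set: {0,4,5}
Path to 4: c·b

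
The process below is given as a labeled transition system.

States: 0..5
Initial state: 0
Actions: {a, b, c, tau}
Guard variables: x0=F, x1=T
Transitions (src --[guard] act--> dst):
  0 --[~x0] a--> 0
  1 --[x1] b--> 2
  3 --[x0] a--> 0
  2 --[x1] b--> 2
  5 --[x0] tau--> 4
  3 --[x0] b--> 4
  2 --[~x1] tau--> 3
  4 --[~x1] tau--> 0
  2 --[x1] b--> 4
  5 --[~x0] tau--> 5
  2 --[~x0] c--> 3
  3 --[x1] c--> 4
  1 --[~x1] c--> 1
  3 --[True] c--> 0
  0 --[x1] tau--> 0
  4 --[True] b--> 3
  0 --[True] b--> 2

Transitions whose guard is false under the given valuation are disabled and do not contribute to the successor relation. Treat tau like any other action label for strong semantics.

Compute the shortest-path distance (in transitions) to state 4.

Breadth-first toward 4:
  depth 0: {0}
  depth 1: {2}
  depth 2: {3,4}
first hit 4 at d=2 via b·b

Answer: 2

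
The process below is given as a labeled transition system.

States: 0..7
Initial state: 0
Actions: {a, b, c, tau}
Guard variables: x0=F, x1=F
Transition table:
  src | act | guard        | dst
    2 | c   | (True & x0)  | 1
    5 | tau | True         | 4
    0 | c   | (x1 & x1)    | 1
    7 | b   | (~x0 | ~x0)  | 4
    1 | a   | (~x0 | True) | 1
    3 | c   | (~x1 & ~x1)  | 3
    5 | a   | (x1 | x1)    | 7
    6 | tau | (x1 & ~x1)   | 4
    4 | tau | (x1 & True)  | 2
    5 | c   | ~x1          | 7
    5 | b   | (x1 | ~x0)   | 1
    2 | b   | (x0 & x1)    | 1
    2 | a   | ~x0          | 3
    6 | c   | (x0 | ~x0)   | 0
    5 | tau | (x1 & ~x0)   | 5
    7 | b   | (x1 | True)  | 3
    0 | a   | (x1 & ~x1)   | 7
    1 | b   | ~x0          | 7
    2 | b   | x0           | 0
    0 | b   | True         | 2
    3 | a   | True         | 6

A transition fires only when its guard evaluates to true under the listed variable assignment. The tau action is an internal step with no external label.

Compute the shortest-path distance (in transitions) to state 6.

Answer: 3

Analysis:
Layered search for 6:
  Layer 0: {0}
  Layer 1: {2}
  Layer 2: {3}
  Layer 3: {6}
6 enters at depth 3; path b·a·a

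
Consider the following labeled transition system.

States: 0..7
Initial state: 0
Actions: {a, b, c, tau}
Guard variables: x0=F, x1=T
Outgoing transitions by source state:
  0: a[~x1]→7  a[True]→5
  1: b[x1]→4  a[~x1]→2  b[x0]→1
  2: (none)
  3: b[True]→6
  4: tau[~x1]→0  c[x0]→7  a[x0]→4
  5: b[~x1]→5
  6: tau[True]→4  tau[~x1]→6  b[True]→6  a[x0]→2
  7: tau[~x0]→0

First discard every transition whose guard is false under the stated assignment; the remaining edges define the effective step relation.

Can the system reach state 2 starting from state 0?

Guard filter leaves 6 enabled edge(s).
depth 0: {0}
depth 1: {5}  now seen {0,5}
Reachable = {0,5}

Answer: UNREACHABLE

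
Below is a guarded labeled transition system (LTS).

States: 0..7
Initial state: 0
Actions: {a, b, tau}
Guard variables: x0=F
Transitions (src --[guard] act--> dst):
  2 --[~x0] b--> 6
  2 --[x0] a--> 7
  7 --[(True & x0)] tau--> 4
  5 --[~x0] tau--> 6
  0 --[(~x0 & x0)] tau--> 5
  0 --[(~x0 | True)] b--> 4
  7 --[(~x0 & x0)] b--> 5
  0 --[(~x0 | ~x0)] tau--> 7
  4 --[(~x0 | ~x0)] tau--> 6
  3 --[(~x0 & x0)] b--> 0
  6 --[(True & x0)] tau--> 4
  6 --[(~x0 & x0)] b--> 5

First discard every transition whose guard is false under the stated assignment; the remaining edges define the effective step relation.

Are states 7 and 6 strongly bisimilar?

Answer: BISIMILAR

Working:
Compute ~ classes (split until stable):
  P[0] = {{0,1,2,3,4,5,6,7}}
  P[1] = {{0},{1,3,6,7},{2},{4,5}}
stable after 2 split(s): 4 block(s)
[7]={1,3,6,7}  [6]={1,3,6,7}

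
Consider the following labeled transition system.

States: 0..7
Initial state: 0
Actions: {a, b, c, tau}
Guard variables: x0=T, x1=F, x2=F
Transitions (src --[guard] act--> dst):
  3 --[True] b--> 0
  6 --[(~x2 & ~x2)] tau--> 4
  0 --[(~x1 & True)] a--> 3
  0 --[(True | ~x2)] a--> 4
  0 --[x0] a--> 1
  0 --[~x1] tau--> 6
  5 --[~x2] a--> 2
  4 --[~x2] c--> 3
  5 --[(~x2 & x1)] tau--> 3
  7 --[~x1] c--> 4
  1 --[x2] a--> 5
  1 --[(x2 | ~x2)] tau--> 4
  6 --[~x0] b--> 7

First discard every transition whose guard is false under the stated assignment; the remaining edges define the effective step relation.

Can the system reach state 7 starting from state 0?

Answer: UNREACHABLE

Analysis:
Guard filter leaves 10 enabled edge(s).
Layer 0: {0}
Layer 1: {1,3,4,6}  cumulative {0,1,3,4,6}
Reachable = {0,1,3,4,6}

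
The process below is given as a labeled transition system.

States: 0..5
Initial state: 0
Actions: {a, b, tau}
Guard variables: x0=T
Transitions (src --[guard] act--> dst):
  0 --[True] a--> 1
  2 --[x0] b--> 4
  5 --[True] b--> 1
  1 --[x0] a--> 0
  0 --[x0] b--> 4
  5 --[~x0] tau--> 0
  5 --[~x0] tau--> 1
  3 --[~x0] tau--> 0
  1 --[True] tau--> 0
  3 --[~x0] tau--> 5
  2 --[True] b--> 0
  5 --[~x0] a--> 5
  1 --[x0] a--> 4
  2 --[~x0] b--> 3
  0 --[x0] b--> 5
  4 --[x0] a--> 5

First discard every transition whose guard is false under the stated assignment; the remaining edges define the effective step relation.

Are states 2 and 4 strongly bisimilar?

Answer: NOT BISIMILAR

Trace:
Bisimulation quotient by refinement:
  π0 = {{0,1,2,3,4,5}}
  π1 = {{0},{1},{2,5},{3},{4}}
  π2 = {{0},{1},{2},{3},{4},{5}}
6 equivalence class(es) (converged in 3)
[2]={2}  [4]={4}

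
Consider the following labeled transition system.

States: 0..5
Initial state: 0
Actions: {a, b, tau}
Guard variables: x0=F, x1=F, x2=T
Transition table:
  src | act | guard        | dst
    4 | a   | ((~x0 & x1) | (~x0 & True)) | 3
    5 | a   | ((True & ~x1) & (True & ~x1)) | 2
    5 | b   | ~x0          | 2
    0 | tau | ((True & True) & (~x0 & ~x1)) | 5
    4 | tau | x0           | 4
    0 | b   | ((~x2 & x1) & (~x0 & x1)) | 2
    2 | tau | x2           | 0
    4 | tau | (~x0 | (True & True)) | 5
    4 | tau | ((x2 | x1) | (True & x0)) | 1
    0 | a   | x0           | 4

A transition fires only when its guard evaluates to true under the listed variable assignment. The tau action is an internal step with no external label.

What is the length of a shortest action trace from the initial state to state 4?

Layered search for 4:
  depth 0: {0}
  depth 1: {5}
  depth 2: {2}
4 never appears.

Answer: UNREACHABLE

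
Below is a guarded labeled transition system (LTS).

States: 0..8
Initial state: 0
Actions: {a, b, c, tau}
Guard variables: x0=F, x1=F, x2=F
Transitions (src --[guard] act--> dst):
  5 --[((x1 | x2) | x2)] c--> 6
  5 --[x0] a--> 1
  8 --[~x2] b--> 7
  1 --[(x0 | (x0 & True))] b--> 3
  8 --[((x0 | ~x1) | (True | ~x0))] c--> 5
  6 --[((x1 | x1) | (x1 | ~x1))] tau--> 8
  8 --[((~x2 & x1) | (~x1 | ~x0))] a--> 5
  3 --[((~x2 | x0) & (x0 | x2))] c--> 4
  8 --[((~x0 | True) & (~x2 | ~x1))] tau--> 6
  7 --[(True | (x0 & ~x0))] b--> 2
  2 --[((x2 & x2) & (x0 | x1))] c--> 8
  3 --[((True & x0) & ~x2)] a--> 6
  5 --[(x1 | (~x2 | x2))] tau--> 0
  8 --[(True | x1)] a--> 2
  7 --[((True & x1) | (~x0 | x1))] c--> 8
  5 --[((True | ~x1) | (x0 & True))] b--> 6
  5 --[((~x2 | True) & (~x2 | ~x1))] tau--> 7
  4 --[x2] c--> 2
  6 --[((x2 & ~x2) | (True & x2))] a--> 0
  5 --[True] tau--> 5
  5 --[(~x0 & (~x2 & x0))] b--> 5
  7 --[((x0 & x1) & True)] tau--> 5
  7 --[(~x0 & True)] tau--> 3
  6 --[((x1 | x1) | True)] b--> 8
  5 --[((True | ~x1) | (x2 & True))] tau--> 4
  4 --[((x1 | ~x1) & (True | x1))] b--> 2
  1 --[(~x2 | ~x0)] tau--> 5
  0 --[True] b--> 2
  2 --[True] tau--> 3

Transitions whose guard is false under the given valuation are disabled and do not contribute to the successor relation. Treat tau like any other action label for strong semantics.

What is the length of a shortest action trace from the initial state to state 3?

Breadth-first toward 3:
  L0 = {0}
  L1 = {2}
  L2 = {3}
depth(3)=2, e.g. b·tau

Answer: 2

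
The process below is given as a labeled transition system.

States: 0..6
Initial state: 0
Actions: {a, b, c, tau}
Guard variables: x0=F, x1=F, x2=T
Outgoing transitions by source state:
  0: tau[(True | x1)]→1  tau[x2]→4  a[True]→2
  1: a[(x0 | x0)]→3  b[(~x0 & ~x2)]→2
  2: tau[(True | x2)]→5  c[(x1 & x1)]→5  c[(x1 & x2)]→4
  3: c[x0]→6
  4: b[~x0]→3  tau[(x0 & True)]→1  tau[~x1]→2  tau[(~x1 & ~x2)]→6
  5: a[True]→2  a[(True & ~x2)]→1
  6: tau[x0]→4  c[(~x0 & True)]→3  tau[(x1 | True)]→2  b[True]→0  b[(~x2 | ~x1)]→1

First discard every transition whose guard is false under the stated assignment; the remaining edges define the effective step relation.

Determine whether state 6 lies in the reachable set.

Guard filter leaves 11 enabled edge(s).
Layer 0: {0}
Layer 1: {1,2,4}  now seen {0,1,2,4}
Layer 2: {3,5}  now seen {0,1,2,3,4,5}
Reachable = {0,1,2,3,4,5}

Answer: UNREACHABLE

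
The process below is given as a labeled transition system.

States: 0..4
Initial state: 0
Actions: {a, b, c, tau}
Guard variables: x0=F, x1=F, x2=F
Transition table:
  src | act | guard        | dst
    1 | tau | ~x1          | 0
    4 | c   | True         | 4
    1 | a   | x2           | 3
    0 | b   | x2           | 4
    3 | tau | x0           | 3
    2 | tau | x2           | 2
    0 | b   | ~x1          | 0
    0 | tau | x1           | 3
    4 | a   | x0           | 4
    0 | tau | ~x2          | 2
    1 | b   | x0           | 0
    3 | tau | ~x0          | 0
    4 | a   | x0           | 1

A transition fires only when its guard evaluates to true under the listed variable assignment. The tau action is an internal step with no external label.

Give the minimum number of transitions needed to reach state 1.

Answer: UNREACHABLE

Trace:
BFS to 1:
  L0 = {0}
  L1 = {2}
1 never appears.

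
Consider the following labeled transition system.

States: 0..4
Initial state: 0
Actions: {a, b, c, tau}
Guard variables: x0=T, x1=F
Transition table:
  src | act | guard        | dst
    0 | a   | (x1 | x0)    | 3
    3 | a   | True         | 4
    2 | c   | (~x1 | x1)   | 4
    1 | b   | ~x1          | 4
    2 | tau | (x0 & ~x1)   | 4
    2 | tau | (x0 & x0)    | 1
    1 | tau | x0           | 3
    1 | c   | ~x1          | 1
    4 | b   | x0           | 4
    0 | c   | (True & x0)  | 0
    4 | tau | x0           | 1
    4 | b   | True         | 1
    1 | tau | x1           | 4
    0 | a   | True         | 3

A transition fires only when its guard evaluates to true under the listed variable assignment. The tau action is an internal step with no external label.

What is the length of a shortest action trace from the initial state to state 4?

BFS to 4:
  L0 = {0}
  L1 = {3}
  L2 = {4}
first hit 4 at d=2 via a·a

Answer: 2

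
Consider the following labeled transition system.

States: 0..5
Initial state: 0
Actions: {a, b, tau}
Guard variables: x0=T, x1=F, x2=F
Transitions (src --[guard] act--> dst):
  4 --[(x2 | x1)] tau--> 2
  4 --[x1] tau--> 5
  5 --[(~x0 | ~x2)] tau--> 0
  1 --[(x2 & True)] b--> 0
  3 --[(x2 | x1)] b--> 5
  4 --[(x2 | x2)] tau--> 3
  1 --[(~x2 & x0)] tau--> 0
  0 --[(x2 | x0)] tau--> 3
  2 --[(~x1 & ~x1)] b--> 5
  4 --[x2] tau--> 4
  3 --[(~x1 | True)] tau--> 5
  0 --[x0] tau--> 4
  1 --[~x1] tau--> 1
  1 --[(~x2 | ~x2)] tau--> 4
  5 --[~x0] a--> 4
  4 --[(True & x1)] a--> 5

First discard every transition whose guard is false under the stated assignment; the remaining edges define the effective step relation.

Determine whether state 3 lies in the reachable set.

Answer: REACHABLE

Working:
8 transition(s) survive guard evaluation.
depth 0: {0}
depth 1: {3,4}  cumulative {0,3,4}
depth 2: {5}  cumulative {0,3,4,5}
R = {0,3,4,5}
Path to 3: tau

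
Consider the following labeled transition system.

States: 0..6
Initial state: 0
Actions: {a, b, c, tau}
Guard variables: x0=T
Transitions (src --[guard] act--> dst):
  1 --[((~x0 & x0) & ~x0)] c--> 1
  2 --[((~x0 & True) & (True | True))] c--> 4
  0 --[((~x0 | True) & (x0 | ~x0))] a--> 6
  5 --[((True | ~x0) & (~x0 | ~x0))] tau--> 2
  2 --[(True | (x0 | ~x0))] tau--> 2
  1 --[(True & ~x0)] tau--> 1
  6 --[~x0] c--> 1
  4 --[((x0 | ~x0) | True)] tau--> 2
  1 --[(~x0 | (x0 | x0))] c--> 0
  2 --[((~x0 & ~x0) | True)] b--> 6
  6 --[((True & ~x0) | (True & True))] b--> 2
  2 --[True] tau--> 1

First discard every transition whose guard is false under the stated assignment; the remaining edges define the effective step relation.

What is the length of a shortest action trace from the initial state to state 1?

Layered search for 1:
  L0 = {0}
  L1 = {6}
  L2 = {2}
  L3 = {1}
first hit 1 at d=3 via a·b·tau

Answer: 3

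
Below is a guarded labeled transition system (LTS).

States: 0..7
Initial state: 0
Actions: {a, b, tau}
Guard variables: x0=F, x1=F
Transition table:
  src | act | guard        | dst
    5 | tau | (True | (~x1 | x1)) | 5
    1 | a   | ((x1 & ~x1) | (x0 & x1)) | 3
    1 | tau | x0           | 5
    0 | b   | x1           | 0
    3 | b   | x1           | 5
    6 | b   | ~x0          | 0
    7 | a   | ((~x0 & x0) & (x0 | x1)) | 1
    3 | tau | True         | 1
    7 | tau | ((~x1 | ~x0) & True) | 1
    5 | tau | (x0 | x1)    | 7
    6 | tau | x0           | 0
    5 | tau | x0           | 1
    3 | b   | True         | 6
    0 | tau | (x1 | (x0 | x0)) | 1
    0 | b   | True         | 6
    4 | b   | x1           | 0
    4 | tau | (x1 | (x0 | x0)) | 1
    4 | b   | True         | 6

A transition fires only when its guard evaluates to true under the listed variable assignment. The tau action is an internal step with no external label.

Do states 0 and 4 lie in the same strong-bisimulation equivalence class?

Answer: BISIMILAR

Trace:
Refine partition for ~:
  π0 = {{0,1,2,3,4,5,6,7}}
  π1 = {{0,4,6},{1,2},{3},{5,7}}
  π2 = {{0,4,6},{1,2},{3},{5},{7}}
stable after 3 split(s): 5 block(s)
[0]={0,4,6}  [4]={0,4,6}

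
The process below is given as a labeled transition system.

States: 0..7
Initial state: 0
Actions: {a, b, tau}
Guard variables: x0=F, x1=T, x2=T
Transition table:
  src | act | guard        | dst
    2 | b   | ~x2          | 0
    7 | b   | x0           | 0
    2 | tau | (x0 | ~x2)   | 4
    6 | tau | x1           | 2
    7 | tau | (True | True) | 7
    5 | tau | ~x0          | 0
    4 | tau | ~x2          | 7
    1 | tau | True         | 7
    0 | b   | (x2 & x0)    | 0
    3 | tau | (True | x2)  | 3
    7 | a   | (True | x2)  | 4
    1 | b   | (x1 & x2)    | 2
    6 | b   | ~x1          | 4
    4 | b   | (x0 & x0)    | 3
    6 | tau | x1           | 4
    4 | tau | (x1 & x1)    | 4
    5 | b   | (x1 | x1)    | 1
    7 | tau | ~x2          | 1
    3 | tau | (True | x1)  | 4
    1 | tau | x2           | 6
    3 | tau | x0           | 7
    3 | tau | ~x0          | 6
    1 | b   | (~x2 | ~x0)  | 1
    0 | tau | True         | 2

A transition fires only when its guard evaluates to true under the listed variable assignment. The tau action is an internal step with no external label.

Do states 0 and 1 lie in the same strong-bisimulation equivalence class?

Answer: NOT BISIMILAR

Analysis:
Compute ~ classes (split until stable):
  P[0] = {{0,1,2,3,4,5,6,7}}
  P[1] = {{0,3,4,6},{1,5},{2},{7}}
  P[2] = {{0},{1},{2},{3,4},{5},{6},{7}}
  P[3] = {{0},{1},{2},{3},{4},{5},{6},{7}}
stable after 4 split(s): 8 block(s)
class of 0: {0}; class of 1: {1}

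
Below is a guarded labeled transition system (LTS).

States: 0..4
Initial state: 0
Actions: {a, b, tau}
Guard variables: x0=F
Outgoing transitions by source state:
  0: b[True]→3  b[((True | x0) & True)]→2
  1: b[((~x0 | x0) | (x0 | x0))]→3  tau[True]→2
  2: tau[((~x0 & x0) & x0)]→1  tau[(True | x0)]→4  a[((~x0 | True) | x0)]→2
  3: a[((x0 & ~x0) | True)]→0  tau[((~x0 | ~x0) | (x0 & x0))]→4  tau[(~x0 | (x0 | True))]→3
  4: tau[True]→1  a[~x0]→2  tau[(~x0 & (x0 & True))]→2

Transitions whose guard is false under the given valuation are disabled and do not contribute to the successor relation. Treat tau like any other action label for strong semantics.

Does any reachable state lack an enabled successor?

Answer: DEADLOCK-FREE

Working:
Reachable = {0,1,2,3,4}
  0: b→2  b→3  [2 exit(s)]
  1: b→3  tau→2  [2 exit(s)]
  2: a→2  tau→4  [2 exit(s)]
  3: a→0  tau→3  tau→4  [3 exit(s)]
  4: a→2  tau→1  [2 exit(s)]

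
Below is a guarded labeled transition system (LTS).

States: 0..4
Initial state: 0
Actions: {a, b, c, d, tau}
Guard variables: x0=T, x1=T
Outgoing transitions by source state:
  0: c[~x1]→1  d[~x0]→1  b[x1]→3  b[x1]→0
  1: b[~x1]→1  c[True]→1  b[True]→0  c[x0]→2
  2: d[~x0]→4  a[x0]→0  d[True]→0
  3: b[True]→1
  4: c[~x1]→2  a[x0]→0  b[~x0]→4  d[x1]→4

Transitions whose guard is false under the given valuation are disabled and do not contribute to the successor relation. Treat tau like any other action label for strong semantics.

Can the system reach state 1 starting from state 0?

Answer: REACHABLE

Working:
10 transition(s) survive guard evaluation.
L0 = {0}
L1 = {3}  cumulative {0,3}
L2 = {1}  cumulative {0,1,3}
L3 = {2}  cumulative {0,1,2,3}
Reachable = {0,1,2,3}
Path to 1: b·b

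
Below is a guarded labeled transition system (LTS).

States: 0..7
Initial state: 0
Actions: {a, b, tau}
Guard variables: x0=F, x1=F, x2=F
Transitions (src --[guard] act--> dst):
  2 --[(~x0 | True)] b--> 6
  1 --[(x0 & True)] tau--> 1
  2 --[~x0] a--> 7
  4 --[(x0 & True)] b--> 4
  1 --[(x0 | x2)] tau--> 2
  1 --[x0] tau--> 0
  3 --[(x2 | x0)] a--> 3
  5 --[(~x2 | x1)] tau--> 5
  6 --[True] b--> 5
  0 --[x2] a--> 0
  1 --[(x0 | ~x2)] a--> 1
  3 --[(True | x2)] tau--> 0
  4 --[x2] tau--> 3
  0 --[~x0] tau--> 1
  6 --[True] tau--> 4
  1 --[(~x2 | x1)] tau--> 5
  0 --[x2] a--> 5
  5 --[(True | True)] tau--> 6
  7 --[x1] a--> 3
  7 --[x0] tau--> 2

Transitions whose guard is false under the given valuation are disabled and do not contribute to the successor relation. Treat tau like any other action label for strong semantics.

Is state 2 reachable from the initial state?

After dropping false guards: 10 live edges.
depth 0: {0}
depth 1: {1}  total {0,1}
depth 2: {5}  total {0,1,5}
depth 3: {6}  total {0,1,5,6}
depth 4: {4}  total {0,1,4,5,6}
R = {0,1,4,5,6}

Answer: UNREACHABLE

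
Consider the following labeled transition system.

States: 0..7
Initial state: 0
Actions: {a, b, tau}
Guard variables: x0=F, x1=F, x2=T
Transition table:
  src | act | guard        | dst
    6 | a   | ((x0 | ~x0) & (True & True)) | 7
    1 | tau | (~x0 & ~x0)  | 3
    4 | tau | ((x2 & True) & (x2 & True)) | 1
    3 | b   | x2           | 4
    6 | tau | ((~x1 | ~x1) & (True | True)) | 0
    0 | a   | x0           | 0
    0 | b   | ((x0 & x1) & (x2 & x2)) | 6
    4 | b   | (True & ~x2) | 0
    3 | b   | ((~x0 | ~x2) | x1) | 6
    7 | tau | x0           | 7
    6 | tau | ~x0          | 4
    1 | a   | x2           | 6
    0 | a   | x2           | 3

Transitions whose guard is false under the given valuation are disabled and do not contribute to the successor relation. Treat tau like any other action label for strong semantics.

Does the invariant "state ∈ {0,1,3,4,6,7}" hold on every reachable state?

Inv-set: {0,1,3,4,6,7}
R = {0,1,3,4,6,7}
  0: ok
  1: ok
  3: ok
  4: ok
  6: ok
  7: ok

Answer: INVARIANT HOLDS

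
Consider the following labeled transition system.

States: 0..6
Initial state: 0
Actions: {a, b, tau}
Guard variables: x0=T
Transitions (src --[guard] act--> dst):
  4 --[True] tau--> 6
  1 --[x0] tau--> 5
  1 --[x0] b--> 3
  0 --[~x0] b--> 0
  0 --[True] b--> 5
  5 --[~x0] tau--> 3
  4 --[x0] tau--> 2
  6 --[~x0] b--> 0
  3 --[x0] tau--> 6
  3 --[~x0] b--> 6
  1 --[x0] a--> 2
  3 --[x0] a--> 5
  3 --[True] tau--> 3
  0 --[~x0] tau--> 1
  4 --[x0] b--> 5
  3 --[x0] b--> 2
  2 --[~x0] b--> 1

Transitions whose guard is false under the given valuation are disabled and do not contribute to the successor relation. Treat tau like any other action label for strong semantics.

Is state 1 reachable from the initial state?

Answer: UNREACHABLE

Working:
After dropping false guards: 11 live edges.
Layer 0: {0}
Layer 1: {5}  cumulative {0,5}
Reachable = {0,5}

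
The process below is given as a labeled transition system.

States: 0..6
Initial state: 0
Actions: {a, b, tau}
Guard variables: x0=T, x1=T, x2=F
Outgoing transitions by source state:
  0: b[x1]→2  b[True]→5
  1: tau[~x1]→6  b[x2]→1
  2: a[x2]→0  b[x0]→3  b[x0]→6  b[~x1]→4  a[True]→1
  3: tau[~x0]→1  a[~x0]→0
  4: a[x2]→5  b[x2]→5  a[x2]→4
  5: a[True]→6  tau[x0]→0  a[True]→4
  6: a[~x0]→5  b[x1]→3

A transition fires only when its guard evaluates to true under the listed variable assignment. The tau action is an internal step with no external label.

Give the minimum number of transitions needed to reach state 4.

Breadth-first toward 4:
  L0 = {0}
  L1 = {2,5}
  L2 = {1,3,4,6}
first hit 4 at d=2 via b·a

Answer: 2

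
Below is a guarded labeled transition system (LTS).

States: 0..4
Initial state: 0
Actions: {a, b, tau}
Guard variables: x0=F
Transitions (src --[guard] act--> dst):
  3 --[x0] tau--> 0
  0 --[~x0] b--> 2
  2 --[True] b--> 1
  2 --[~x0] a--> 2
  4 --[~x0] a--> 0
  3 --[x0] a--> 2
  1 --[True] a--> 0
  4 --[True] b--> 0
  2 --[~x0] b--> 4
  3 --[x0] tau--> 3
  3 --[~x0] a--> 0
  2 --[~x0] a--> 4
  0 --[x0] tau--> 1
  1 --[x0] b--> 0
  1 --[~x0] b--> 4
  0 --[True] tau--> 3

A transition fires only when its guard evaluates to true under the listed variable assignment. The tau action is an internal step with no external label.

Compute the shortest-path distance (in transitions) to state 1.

Answer: 2

Working:
Breadth-first toward 1:
  L0 = {0}
  L1 = {2,3}
  L2 = {1,4}
first hit 1 at d=2 via b·b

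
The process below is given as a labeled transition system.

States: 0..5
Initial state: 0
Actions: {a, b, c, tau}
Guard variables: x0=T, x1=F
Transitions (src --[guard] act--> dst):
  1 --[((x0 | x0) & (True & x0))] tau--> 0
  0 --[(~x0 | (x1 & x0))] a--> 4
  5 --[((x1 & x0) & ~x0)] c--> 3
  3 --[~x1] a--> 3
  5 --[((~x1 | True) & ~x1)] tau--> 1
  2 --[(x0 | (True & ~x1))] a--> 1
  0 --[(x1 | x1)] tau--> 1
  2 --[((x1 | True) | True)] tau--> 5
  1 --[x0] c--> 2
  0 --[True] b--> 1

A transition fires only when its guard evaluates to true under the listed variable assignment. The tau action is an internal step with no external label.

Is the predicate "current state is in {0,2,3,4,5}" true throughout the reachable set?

Answer: INVARIANT VIOLATED at state 1

Working:
Safe = {0,2,3,4,5}
Reach set: {0,1,2,5}
  0: ✓
  1: ✗ unsafe
  2: ✓
  5: ✓
reach 1 via b — violates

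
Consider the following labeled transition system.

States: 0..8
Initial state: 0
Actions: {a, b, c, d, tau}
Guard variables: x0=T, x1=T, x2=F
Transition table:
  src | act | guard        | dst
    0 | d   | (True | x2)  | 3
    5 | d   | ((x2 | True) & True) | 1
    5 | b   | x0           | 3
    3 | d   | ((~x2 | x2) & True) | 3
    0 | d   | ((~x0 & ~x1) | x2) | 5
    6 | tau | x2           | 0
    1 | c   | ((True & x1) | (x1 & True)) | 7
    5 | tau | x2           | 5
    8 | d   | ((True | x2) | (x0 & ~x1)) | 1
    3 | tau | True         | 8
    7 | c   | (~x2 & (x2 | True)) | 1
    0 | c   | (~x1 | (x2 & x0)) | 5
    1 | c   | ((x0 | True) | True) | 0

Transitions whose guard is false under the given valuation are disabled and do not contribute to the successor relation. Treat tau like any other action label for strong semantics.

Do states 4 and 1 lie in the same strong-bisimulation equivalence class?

Compute ~ classes (split until stable):
  round 0: {{0,1,2,3,4,5,6,7,8}}
  round 1: {{0,8},{1,7},{2,4,6},{3},{5}}
  round 2: {{0},{1},{2,4,6},{3},{5},{7},{8}}
stable after 3 split(s): 7 block(s)
class of 4: {2,4,6}; class of 1: {1}

Answer: NOT BISIMILAR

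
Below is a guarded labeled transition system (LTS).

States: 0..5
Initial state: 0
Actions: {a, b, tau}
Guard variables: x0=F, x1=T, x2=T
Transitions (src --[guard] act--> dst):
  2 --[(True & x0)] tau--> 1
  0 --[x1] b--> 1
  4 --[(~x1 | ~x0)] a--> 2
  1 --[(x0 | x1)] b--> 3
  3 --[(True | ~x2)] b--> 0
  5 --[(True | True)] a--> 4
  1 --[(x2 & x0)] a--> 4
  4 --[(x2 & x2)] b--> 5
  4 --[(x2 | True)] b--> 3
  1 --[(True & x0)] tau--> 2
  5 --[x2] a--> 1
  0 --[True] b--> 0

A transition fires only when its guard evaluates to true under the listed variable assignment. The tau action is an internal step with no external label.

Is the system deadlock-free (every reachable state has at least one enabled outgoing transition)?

Answer: DEADLOCK-FREE

Working:
Reachable = {0,1,3}
  0: b→0  b→1  [2 out]
  1: b→3  [1 out]
  3: b→0  [1 out]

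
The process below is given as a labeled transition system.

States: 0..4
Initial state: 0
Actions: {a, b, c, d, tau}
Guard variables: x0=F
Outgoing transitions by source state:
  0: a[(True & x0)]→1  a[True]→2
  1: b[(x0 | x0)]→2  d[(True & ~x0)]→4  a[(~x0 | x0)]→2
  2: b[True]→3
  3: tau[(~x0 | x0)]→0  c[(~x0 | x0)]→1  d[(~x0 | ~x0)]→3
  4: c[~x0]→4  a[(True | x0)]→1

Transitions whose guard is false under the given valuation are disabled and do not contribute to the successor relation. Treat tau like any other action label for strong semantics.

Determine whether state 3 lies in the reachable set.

9 transition(s) survive guard evaluation.
depth 0: {0}
depth 1: {2}  cumulative {0,2}
depth 2: {3}  cumulative {0,2,3}
depth 3: {1}  cumulative {0,1,2,3}
depth 4: {4}  cumulative {0,1,2,3,4}
R = {0,1,2,3,4}
witness 3: a·b

Answer: REACHABLE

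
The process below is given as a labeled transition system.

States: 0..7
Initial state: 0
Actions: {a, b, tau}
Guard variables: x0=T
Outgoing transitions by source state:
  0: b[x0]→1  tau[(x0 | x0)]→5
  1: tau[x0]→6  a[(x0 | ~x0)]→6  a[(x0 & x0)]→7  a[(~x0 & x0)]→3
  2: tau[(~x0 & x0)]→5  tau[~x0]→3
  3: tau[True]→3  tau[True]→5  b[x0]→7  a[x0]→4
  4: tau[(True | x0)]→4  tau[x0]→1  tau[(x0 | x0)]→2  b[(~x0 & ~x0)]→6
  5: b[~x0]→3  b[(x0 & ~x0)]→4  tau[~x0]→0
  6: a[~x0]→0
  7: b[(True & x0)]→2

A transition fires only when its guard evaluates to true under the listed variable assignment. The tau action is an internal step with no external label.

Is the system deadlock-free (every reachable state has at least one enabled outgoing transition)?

Answer: DEADLOCK at state 2

Analysis:
Reach set: {0,1,2,5,6,7}
  0: b→1  tau→5  [deg 2]
  1: a→6  a→7  tau→6  [deg 3]
  2: ∅  [no exit]
  5: ∅  [no exit]
  6: ∅  [no exit]
  7: b→2  [deg 1]
trace reaching 2: b·a·b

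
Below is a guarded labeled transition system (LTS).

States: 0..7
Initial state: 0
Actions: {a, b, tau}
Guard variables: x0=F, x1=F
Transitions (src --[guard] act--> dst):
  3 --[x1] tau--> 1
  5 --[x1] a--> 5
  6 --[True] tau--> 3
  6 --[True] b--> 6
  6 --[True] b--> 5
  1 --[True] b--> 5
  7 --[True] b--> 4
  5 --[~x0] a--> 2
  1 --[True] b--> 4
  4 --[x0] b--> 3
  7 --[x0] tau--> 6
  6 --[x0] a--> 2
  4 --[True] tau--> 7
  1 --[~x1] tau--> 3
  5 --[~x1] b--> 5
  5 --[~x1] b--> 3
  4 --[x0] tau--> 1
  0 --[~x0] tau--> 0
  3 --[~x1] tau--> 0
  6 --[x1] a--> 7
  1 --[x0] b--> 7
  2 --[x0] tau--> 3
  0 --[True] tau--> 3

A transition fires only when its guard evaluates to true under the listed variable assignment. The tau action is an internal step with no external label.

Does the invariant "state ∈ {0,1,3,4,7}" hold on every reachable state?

Allowed set {0,1,3,4,7}
Reachable = {0,3}
  0: safe
  3: safe

Answer: INVARIANT HOLDS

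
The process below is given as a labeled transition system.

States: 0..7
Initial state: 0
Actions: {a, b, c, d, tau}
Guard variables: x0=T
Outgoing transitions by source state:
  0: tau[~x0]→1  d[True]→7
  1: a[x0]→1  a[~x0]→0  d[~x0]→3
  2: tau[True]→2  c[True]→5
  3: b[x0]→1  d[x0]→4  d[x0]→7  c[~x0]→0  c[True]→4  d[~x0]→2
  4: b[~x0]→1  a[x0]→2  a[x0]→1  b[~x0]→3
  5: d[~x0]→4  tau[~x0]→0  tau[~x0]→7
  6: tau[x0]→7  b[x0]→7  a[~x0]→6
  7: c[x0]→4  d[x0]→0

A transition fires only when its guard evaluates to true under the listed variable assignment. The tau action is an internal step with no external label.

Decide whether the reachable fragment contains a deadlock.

Reach set: {0,1,2,4,5,7}
  0: d→7  [deg 1]
  1: a→1  [deg 1]
  2: c→5  tau→2  [deg 2]
  4: a→1  a→2  [deg 2]
  5: ∅  [STUCK]
  7: c→4  d→0  [deg 2]
witness 5: d·c·a·c

Answer: DEADLOCK at state 5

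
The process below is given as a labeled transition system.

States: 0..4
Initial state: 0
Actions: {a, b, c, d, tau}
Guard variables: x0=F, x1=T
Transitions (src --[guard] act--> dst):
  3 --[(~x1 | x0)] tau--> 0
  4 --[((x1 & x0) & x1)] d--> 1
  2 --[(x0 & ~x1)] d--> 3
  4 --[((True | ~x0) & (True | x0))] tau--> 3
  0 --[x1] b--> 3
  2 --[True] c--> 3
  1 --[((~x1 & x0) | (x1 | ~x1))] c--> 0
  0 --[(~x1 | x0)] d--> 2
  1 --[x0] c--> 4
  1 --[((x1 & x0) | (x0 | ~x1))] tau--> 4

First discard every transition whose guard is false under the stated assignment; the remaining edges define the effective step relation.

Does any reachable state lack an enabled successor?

Reach set: {0,3}
  0: b→3  [deg 1]
  3: ∅  [no exit]
witness 3: b

Answer: DEADLOCK at state 3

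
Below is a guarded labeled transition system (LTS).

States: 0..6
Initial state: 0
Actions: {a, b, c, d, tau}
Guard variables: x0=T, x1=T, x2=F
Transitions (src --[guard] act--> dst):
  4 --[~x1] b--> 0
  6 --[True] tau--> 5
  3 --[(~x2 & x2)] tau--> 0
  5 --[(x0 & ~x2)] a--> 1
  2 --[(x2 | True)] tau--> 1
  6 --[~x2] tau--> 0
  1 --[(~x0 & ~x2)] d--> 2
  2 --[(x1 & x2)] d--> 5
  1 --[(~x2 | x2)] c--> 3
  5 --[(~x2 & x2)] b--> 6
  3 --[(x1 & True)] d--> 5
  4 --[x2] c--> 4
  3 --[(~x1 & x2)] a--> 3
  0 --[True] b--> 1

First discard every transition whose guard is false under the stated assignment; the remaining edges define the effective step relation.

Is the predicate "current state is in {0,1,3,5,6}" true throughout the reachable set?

Allowed set {0,1,3,5,6}
Reach set: {0,1,3,5}
  0: ok
  1: ok
  3: ok
  5: ok

Answer: INVARIANT HOLDS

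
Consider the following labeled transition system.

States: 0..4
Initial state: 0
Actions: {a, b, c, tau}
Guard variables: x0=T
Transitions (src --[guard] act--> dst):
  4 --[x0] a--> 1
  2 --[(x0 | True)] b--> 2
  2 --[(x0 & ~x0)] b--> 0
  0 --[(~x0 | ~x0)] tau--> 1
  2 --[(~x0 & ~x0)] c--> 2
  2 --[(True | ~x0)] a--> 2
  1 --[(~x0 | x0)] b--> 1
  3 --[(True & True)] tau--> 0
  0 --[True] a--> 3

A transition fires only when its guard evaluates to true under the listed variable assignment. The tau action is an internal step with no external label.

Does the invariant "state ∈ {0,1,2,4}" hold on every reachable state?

Safe = {0,1,2,4}
Reach set: {0,3}
  0: ok
  3: VIOLATES
witness against invariant: a → 3

Answer: INVARIANT VIOLATED at state 3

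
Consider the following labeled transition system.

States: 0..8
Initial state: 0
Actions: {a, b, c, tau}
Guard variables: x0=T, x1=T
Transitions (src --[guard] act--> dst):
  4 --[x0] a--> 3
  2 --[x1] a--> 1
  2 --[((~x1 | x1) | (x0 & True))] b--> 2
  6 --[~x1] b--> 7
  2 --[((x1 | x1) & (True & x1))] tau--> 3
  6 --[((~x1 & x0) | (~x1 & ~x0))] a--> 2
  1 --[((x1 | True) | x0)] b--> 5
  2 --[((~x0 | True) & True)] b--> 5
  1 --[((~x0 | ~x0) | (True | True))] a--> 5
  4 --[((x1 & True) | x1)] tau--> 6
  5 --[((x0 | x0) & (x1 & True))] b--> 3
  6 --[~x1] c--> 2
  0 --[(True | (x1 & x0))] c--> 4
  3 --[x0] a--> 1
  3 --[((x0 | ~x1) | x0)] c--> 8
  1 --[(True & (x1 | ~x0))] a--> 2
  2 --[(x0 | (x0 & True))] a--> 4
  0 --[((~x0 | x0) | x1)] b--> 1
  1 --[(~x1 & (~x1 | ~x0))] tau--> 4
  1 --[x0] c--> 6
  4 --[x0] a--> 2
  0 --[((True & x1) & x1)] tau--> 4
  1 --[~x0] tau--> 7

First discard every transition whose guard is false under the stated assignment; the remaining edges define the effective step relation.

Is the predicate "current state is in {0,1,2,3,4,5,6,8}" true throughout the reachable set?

Answer: INVARIANT HOLDS

Trace:
Allowed set {0,1,2,3,4,5,6,8}
R = {0,1,2,3,4,5,6,8}
  0: safe
  1: safe
  2: safe
  3: safe
  4: safe
  5: safe
  6: safe
  8: safe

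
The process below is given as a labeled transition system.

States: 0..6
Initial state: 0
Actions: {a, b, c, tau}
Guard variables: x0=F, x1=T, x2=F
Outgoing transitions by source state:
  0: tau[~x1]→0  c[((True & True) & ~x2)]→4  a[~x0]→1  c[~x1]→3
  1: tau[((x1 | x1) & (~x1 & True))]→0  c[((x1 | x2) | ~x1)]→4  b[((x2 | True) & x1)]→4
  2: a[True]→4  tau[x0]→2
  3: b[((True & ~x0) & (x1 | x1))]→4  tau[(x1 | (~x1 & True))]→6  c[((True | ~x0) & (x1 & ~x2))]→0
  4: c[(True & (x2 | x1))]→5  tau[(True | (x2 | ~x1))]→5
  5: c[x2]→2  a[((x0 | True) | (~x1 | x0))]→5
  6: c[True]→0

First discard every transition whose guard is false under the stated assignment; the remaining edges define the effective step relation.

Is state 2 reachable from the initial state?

After dropping false guards: 12 live edges.
Layer 0: {0}
Layer 1: {1,4}  cumulative {0,1,4}
Layer 2: {5}  cumulative {0,1,4,5}
Reach set: {0,1,4,5}

Answer: UNREACHABLE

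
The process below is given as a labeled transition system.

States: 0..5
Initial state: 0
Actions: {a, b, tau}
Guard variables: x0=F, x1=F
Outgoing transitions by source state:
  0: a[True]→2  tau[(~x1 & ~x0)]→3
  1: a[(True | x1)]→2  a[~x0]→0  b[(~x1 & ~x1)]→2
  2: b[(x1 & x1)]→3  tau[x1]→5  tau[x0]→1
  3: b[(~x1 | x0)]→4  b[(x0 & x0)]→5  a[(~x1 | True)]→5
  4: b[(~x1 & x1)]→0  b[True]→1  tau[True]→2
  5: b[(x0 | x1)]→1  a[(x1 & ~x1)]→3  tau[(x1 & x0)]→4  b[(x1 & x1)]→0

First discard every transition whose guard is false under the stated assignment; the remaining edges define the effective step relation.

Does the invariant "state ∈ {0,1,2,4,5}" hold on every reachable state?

Inv-set: {0,1,2,4,5}
R = {0,1,2,3,4,5}
  0: ok
  1: ok
  2: ok
  3: outside
  4: ok
  5: ok
witness against invariant: tau → 3

Answer: INVARIANT VIOLATED at state 3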